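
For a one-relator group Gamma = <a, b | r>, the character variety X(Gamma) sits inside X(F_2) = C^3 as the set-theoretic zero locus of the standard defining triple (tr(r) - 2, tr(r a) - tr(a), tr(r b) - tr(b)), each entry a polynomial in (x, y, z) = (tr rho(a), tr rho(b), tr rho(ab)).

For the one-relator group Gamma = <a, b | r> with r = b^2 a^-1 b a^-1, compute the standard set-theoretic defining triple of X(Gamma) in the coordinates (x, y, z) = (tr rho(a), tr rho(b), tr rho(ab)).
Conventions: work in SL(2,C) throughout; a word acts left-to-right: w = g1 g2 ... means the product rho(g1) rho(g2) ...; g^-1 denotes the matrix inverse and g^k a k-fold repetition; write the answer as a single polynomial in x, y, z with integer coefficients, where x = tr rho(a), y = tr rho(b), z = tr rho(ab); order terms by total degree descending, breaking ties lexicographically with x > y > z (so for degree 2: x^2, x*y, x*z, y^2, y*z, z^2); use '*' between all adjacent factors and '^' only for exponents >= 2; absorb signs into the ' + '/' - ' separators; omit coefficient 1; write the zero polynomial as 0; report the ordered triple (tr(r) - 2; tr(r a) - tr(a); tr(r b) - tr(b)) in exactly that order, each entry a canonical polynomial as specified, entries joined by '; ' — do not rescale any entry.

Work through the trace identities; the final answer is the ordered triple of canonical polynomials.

x^2*y^3 - 2*x*y^2*z - x^2*y + y*z^2 + x*z - y - 2; x*y^3 - y^2*z - 2*x*y - x + z; x^2*y^4 - 2*x*y^3*z - 2*x^2*y^2 + y^2*z^2 + 3*x*y*z - y^2 - z^2 - y + 2

so trace(b^2) = trace(b) * trace(b) - trace(1)  (reduce the b square) = y^2 - 2
trace(b^3) = trace(b) * trace(b^2) - trace(b)  (reduce the b square) = y^3 - 3*y
trace(b a b) = trace(b) * trace(a b) - trace(a)  (reduce the b square) = y*z - x
so trace(b^3 a) = trace(b) * trace(b a b) - trace(b a)  (reduce the b square) = y^2*z - x*y - z
trace(b^2 a^-1 b) = trace(b^3) * trace(a) - trace(b^3 a)  (eliminate a^-1) = x*y^3 - y^2*z - 2*x*y + z
so trace(a b a b) = trace(b a) * trace(b a) - trace(1)  (split on b) = z^2 - 2
trace(a b a) = trace(a) * trace(b a) - trace(b)  (reduce the a square) = x*z - y
trace(b a b^2 a) = trace(b) * trace(a b a b) - trace(a b a)  (reduce the b square) = y*z^2 - x*z - y
trace(b^2 a^-1 b a) = trace(b a b^2) * trace(a) - trace(b a b^2 a)  (eliminate a^-1) = x*y^2*z - x^2*y - y*z^2 + y
so trace(b^2 a^-1 b a^-1) = trace(b^2 a^-1 b) * trace(a) - trace(b^2 a^-1 b a)  (eliminate a^-1) = x^2*y^3 - 2*x*y^2*z - x^2*y + y*z^2 + x*z - y
trace(b^4) = trace(b) * trace(b^3) - trace(b^2)   [square of b] = y^4 - 4*y^2 + 2
trace(b^4 a) = trace(b) * trace(b a b^2) - trace(b a b)   [square of b] = y^3*z - x*y^2 - 2*y*z + x
reduce: trace(b^3 a^-1 b) = trace(b^4) * trace(a) - trace(b^4 a)   [inverse elimination on a] = x*y^4 - y^3*z - 3*x*y^2 + 2*y*z + x
reduce: trace(b a b^3 a) = trace(b) * trace(b a b a b) - trace(b a b a)   [square of b] = y^2*z^2 - x*y*z - y^2 - z^2 + 2
reduce: trace(b^3 a^-1 b a) = trace(b a b^3) * trace(a) - trace(b a b^3 a)   [inverse elimination on a] = x*y^3*z - x^2*y^2 - y^2*z^2 - x*y*z + x^2 + y^2 + z^2 - 2
reduce: trace(b^2 a^-1 b a^-1 b) = trace(b^3 a^-1 b) * trace(a) - trace(b^3 a^-1 b a)   [inverse elimination on a] = x^2*y^4 - 2*x*y^3*z - 2*x^2*y^2 + y^2*z^2 + 3*x*y*z - y^2 - z^2 + 2
assemble the triple (trace(r) - 2; trace(r a) - x; trace(r b) - y)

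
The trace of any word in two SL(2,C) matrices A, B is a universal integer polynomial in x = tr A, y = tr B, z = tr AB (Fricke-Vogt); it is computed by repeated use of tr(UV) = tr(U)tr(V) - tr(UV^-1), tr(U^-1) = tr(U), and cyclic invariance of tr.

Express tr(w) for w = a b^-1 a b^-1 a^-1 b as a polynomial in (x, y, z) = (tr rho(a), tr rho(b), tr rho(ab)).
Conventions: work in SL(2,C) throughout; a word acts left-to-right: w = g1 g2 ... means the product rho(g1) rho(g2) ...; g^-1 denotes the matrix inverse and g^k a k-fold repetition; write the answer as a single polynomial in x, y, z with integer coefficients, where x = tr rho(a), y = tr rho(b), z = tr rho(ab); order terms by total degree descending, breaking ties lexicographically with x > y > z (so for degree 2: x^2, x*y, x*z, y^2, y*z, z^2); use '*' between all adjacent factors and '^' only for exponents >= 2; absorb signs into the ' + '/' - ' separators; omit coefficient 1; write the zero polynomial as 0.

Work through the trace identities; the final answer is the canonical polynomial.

-x^2*y^2*z + x^3*y + x*y^3 + 2*x*y*z^2 - x^2*z - y^2*z - z^3 - 3*x*y + 3*z

next, tr(a^2) = tr(a) * tr(a) - tr(1) = x^2 - 2
tr(a^2 b) = tr(a) * tr(b a) - tr(b) = x*z - y
next, tr(a b^-1 a) = tr(a^2) * tr(b) - tr(a^2 b) = x^2*y - x*z - y
tr(a^2 b a) = tr(a) * tr(b a^2) - tr(b a) = x^2*z - x*y - z
and tr(b a b a) = tr(b a) * tr(b a) - tr(1) = z^2 - 2
next, tr(b a b) = tr(b) * tr(a b) - tr(a) = y*z - x
and tr(a^2 b a b) = tr(a) * tr(b a b a) - tr(b a b) = x*z^2 - y*z - x
next, tr(a b a b^-1 a) = tr(a^2 b a) * tr(b) - tr(a^2 b a b) = x^2*y*z - x*y^2 - x*z^2 + x
and tr(a b a b a b) = tr(b a b a) * tr(b a) - tr(a b) = z^3 - 3*z
tr(a b a b^-1 a b) = tr(a b a b a) * tr(b) - tr(a b a b a b) = x*y*z^2 - y^2*z - z^3 - x*y + 3*z
next, tr(b a b^-1 a b^-1 a) = tr(a b a b^-1 a) * tr(b) - tr(a b a b^-1 a b) = x^2*y^2*z - x*y^3 - 2*x*y*z^2 + y^2*z + z^3 + 2*x*y - 3*z
next, tr(a b^-1 a b^-1 a^-1 b) = tr(b a b^-1 a b^-1) * tr(a) - tr(b a b^-1 a b^-1 a) = -x^2*y^2*z + x^3*y + x*y^3 + 2*x*y*z^2 - x^2*z - y^2*z - z^3 - 3*x*y + 3*z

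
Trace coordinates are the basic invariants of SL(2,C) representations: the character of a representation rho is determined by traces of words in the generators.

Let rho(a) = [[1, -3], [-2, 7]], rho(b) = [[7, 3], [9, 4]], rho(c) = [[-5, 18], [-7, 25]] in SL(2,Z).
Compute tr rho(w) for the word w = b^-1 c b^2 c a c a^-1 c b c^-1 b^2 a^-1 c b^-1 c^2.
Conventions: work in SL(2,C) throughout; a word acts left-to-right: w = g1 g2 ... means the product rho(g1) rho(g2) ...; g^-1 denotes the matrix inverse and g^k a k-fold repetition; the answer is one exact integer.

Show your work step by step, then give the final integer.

rho(b^-1) = [[4, -3], [-9, 7]]
... * rho(c) = [[-5, 18], [-7, 25]]  ->  [[1, -3], [-4, 13]]
... * rho(b) = [[7, 3], [9, 4]]  ->  [[-20, -9], [89, 40]]
... * rho(b) = [[7, 3], [9, 4]]  ->  [[-221, -96], [983, 427]]
... * rho(c) = [[-5, 18], [-7, 25]]  ->  [[1777, -6378], [-7904, 28369]]
... * rho(a) = [[1, -3], [-2, 7]]  ->  [[14533, -49977], [-64642, 222295]]
... * rho(c) = [[-5, 18], [-7, 25]]  ->  [[277174, -987831], [-1232855, 4393819]]
... * rho(a^-1) = [[7, 3], [2, 1]]  ->  [[-35444, -156309], [157653, 695254]]
... * rho(c) = [[-5, 18], [-7, 25]]  ->  [[1271383, -4545717], [-5655043, 20219104]]
... * rho(b) = [[7, 3], [9, 4]]  ->  [[-32011772, -14368719], [142386635, 63911287]]
... * rho(c^-1) = [[25, -18], [7, -5]]  ->  [[-900875333, 648055491], [4007044884, -2882515865]]
... * rho(b) = [[7, 3], [9, 4]]  ->  [[-473627912, -110404035], [2106671403, 491071192]]
... * rho(b) = [[7, 3], [9, 4]]  ->  [[-4309031699, -1862499876], [19166340549, 8284298977]]
... * rho(a^-1) = [[7, 3], [2, 1]]  ->  [[-33888221645, -14789594973], [150732981797, 65783320624]]
... * rho(c) = [[-5, 18], [-7, 25]]  ->  [[272968273036, -979727863935], [-1214148153353, 4357776687946]]
... * rho(b^-1) = [[4, -3], [-9, 7]]  ->  [[9909423867559, -7676999866653], [-44076582804926, 34146881275681]]
... * rho(c) = [[-5, 18], [-7, 25]]  ->  [[4191879728776, -13555367050263], [-18645254905137, 60293541403357]]
... * rho(c) = [[-5, 18], [-7, 25]]  ->  [[73928170707961, -263430341138607], [-328828515297814, 1171723946791459]]
tr = 73928170707961 + 1171723946791459 = 1245652117499420

1245652117499420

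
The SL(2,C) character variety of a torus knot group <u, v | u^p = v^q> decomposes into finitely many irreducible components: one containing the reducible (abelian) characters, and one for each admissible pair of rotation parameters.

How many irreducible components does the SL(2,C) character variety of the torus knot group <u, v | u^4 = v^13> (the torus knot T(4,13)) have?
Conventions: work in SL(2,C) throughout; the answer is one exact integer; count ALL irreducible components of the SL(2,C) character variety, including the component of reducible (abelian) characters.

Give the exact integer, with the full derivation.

For T(4,13): irreducibility forces the central element u^4 = v^13 to one of +I, -I.
So on each irreducible component the traces are pinned: tr(u) = 2*cos(pi*alpha/4) with 1 <= alpha <= 3, tr(v) = 2*cos(pi*beta/13) with 1 <= beta <= 12.
The two central values (-1)^alpha I and (-1)^beta I must be the same matrix, so alpha and beta share a parity.
Counting: 2 odd alphas x 6 odd betas + 1 even alphas x 6 even betas = 12 + 6 = 18.
Total: 18 irreducible-character components + 1 reducible (abelian) component = 19.

19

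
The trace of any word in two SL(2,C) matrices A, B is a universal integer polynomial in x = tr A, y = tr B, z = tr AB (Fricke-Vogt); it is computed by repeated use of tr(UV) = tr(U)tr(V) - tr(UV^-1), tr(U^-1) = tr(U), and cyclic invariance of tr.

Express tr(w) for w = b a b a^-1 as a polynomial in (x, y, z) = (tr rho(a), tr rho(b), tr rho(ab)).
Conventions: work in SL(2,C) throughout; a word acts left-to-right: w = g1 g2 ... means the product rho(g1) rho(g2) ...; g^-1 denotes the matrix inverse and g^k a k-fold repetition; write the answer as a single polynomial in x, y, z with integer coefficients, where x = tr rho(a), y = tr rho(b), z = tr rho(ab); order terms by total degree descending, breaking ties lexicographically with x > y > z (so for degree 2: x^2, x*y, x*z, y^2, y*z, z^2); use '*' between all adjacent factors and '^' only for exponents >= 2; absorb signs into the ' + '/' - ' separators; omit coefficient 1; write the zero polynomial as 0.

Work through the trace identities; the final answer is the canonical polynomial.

tr(b a b) = tr(b) * tr(a b) - tr(a) = y*z - x
and tr(b a b a) = tr(b a) * tr(b a) - tr(1)   [split at repeated b] = z^2 - 2
tr(b a b a^-1) = tr(b a b) * tr(a) - tr(b a b a) = x*y*z - x^2 - z^2 + 2

x*y*z - x^2 - z^2 + 2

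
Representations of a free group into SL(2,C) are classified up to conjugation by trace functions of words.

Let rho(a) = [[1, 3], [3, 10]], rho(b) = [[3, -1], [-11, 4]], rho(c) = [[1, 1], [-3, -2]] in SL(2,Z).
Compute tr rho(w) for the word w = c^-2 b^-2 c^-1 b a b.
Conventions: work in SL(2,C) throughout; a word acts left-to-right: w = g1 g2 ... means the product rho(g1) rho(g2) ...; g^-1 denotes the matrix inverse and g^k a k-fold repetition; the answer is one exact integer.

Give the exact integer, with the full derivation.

7851

rho(c^-1) = [[-2, -1], [3, 1]]
... * rho(c^-1) = [[-2, -1], [3, 1]]  ->  [[1, 1], [-3, -2]]
... * rho(b^-1) = [[4, 1], [11, 3]]  ->  [[15, 4], [-34, -9]]
... * rho(b^-1) = [[4, 1], [11, 3]]  ->  [[104, 27], [-235, -61]]
... * rho(c^-1) = [[-2, -1], [3, 1]]  ->  [[-127, -77], [287, 174]]
... * rho(b) = [[3, -1], [-11, 4]]  ->  [[466, -181], [-1053, 409]]
... * rho(a) = [[1, 3], [3, 10]]  ->  [[-77, -412], [174, 931]]
... * rho(b) = [[3, -1], [-11, 4]]  ->  [[4301, -1571], [-9719, 3550]]
tr = 4301 + 3550 = 7851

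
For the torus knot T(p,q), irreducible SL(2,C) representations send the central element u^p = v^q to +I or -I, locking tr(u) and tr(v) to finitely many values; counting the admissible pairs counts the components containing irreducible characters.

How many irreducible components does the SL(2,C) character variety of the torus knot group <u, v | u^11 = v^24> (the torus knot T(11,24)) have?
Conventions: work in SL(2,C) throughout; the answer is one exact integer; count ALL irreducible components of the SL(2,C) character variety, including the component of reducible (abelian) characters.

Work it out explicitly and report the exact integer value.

In the torus knot group T(11,24), u^11 = v^24 is central, so an irreducible representation sends it to +I or -I (Schur).
This locks tr(u) to 2*cos(pi*alpha/11), alpha in 1..10, and tr(v) to 2*cos(pi*beta/24), beta in 1..23, on each component of irreducible characters.
Consistency of u^11 = (-1)^alpha I with v^24 = (-1)^beta I forces alpha = beta (mod 2).
count pairs: odd alpha (5 choices) x odd beta (12), plus even alpha (5) x even beta (11): 5*12 + 5*11 = 115.
Total: 115 irreducible-character components + 1 reducible (abelian) component = 116.

116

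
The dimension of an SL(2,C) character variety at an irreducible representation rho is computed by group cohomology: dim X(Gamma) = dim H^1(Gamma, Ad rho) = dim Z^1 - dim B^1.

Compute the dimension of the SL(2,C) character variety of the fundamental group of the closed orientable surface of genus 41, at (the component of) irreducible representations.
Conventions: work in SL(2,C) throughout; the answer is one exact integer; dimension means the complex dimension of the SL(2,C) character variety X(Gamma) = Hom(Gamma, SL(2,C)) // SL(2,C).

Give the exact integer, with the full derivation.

240

pi_1 of the closed genus-41 surface has 82 generators bound by the single product-of-commutators relator.
Before the relator condition, cocycle space has dim 3*82 = 246.
H^2 = coker(d_2) is dual to H^0 = 0 at irreducible rho (Poincare duality), so d_2 is onto: dim Z^1 = 243.
As always at irreducible rho, dim B^1 = 3.
dim H^1 = 243 - 3 = 240 = dim X.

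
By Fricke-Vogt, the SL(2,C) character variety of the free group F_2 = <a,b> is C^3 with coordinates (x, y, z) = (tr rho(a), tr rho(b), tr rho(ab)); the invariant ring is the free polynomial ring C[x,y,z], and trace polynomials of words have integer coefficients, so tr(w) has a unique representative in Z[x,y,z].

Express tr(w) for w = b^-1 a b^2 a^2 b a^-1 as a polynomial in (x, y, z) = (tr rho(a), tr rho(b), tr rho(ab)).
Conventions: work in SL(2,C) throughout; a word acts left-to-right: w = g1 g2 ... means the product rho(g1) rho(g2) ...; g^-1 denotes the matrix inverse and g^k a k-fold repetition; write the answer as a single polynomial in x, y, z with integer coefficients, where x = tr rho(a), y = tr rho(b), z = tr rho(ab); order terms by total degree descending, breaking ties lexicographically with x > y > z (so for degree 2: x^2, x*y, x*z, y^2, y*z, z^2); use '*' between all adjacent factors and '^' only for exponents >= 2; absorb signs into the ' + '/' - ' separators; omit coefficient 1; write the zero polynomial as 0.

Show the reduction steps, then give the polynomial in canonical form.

-x^2*y^2*z^2 + 2*x^3*y*z + 2*x*y^3*z + x*y*z^3 - x^4 - 2*x^2*y^2 - x^2*z^2 - y^4 - y^2*z^2 - 4*x*y*z + 4*x^2 + 4*y^2 + z^2 - 2

tr(a b a) = tr(a) * tr(b a) - tr(b)  (reduce the a square) = x*z - y
tr(a^3 b) = tr(a) * tr(a b a) - tr(a b)  (reduce the a square) = x^2*z - x*y - z
tr(a^2) = tr(a) * tr(a) - tr(1)  (reduce the a square) = x^2 - 2
tr(a^3) = tr(a) * tr(a^2) - tr(a)  (reduce the a square) = x^3 - 3*x
tr(a b^2 a^2) = tr(b) * tr(a^3 b) - tr(a^3)  (reduce the b square) = x^2*y*z - x^3 - x*y^2 - y*z + 3*x
tr(b a b a) = tr(a b) * tr(a b) - tr(1)  (split on a) = z^2 - 2
tr(b a b) = tr(b) * tr(a b) - tr(a)  (reduce the b square) = y*z - x
tr(a^2 b a b) = tr(a) * tr(b a b a) - tr(b a b)  (reduce the a square) = x*z^2 - y*z - x
tr(b^2 a^2 b a) = tr(b) * tr(a^2 b a b) - tr(a^2 b a)  (reduce the b square) = x*y*z^2 - x^2*z - y^2*z + z
tr(b^2) = tr(b) * tr(b) - tr(1)  (reduce the b square) = y^2 - 2
tr(a^2 b^2) = tr(a) * tr(b^2 a) - tr(b^2)  (reduce the a square) = x*y*z - x^2 - y^2 + 2
tr(b^2 a^2 b) = tr(b) * tr(a^2 b^2) - tr(a^2 b)  (reduce the b square) = x*y^2*z - x^2*y - y^3 - x*z + 3*y
tr(a b^2 a^2 b a) = tr(a) * tr(b^2 a^2 b a) - tr(b^2 a^2 b)  (reduce the a square) = x^2*y*z^2 - x^3*z - 2*x*y^2*z + x^2*y + y^3 + 2*x*z - 3*y
tr(b a b a b a) = tr(b a b a) * tr(b a) - tr(a b)  (split on b) = z^3 - 3*z
tr(b a b a b) = tr(b) * tr(a b a b) - tr(a b a)  (reduce the b square) = y*z^2 - x*z - y
tr(a^2 b a b a b) = tr(a) * tr(b a b a b a) - tr(b a b a b)  (reduce the a square) = x*z^3 - y*z^2 - 2*x*z + y
tr(a^2 b a b a) = tr(a) * tr(b a b a^2) - tr(b a b a)  (reduce the a square) = x^2*z^2 - x*y*z - x^2 - z^2 + 2
tr(a b^2 a^2 b a b) = tr(b) * tr(a^2 b a b a b) - tr(a^2 b a b a)  (reduce the b square) = x*y*z^3 - x^2*z^2 - y^2*z^2 - x*y*z + x^2 + y^2 + z^2 - 2
tr(b^-1 a b^2 a^2 b a) = tr(a b^2 a^2 b a) * tr(b) - tr(a b^2 a^2 b a b)  (eliminate b^-1) = x^2*y^2*z^2 - x^3*y*z - 2*x*y^3*z - x*y*z^3 + x^2*y^2 + x^2*z^2 + y^4 + y^2*z^2 + 3*x*y*z - x^2 - 4*y^2 - z^2 + 2
tr(b^-1 a b^2 a^2 b a^-1) = tr(b^-1 a b^2 a^2 b) * tr(a) - tr(b^-1 a b^2 a^2 b a)  (eliminate a^-1) = -x^2*y^2*z^2 + 2*x^3*y*z + 2*x*y^3*z + x*y*z^3 - x^4 - 2*x^2*y^2 - x^2*z^2 - y^4 - y^2*z^2 - 4*x*y*z + 4*x^2 + 4*y^2 + z^2 - 2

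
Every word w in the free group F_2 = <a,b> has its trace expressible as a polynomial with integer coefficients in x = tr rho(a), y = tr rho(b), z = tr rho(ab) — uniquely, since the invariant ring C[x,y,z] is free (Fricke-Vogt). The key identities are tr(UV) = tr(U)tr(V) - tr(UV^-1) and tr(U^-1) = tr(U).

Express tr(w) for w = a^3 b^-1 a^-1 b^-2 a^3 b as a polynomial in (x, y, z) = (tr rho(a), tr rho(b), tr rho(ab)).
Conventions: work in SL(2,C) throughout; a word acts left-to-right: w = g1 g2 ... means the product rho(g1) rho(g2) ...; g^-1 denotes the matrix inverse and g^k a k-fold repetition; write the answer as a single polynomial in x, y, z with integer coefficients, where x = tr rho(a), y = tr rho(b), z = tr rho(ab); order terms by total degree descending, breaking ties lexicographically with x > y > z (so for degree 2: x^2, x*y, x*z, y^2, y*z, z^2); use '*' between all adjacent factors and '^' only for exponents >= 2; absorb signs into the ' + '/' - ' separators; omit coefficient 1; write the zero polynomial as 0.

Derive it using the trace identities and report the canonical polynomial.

trace(a b a) = trace(a)*trace(b a) - trace(b) = x*z - y
and trace(a^2 b a) = trace(a)*trace(a b a) - trace(a b) = x^2*z - x*y - z
trace(a b a^3) = trace(a)*trace(a^2 b a) - trace(a^2 b) = x^3*z - x^2*y - 2*x*z + y
next, trace(a^3 b a^2) = trace(a)*trace(a b a^3) - trace(a b a^2) = x^4*z - x^3*y - 3*x^2*z + 2*x*y + z
and trace(b a b a) = trace(a b)*trace(a b) - trace(1) = z^2 - 2
trace(b a b) = trace(b)*trace(a b) - trace(a) = y*z - x
next, trace(a b a b a) = trace(a)*trace(b a b a) - trace(b a b) = x*z^2 - y*z - x
next, trace(b a^3 b a) = trace(a)*trace(a b a b a) - trace(a b a b) = x^2*z^2 - x*y*z - x^2 - z^2 + 2
trace(a^2) = trace(a)*trace(a) - trace(1) = x^2 - 2
next, trace(b^2 a^2) = trace(b)*trace(a^2 b) - trace(a^2) = x*y*z - x^2 - y^2 + 2
and trace(b a^3 b) = trace(a)*trace(b^2 a^2) - trace(b^2 a) = x^2*y*z - x^3 - x*y^2 - y*z + 3*x
trace(a^3 b a^2 b) = trace(a)*trace(b a^3 b a) - trace(b a^3 b) = x^3*z^2 - 2*x^2*y*z + x*y^2 - x*z^2 + y*z - x
trace(b^-1 a^3 b a^2) = trace(a^3 b a^2)*trace(b) - trace(a^3 b a^2 b) = x^4*y*z - x^3*y^2 - x^3*z^2 - x^2*y*z + x*y^2 + x*z^2 + x
trace(a^3 b a^3) = trace(a)*trace(a^3 b a^2) - trace(a^3 b a) = x^5*z - x^4*y - 4*x^3*z + 3*x^2*y + 3*x*z - y
and trace(b a^3 b a^3) = trace(a)*trace(a b a^3 b a) - trace(a b a^3 b) = x^4*z^2 - 2*x^3*y*z + x^2*y^2 - 2*x^2*z^2 + 2*x*y*z + z^2 - 2
and trace(a^3 b a^3 b a) = trace(a)*trace(b a^3 b a^3) - trace(b a^3 b a^2) = x^5*z^2 - 2*x^4*y*z + x^3*y^2 - 3*x^3*z^2 + 4*x^2*y*z - x*y^2 + 2*x*z^2 - y*z - x
trace(b a b a b a) = trace(a b)*trace(a b a b) - trace(a^-1 b^-1) = z^3 - 3*z
trace(b a b a b) = trace(b)*trace(a b a b) - trace(a b a) = y*z^2 - x*z - y
next, trace(b a b a^2 b a) = trace(a)*trace(b a b a b a) - trace(b a b a b) = x*z^3 - y*z^2 - 2*x*z + y
and trace(b a b a^2 b) = trace(b)*trace(a b a^2 b) - trace(a b a^2) = x*y*z^2 - x^2*z - y^2*z + z
next, trace(a b a b a^2 b a) = trace(a)*trace(b a b a^2 b a) - trace(b a b a^2 b) = x^2*z^3 - 2*x*y*z^2 - x^2*z + y^2*z + x*y - z
trace(b a^3 b a b a^2) = trace(a)*trace(a b a b a^2 b a) - trace(a b a b a^2 b) = x^3*z^3 - 2*x^2*y*z^2 - x^3*z + x*y^2*z - x*z^3 + x^2*y + y*z^2 + x*z - y
next, trace(b a^3 b a b a) = trace(a)*trace(a b a b a b a) - trace(a b a b a b) = x^2*z^3 - x*y*z^2 - 2*x^2*z - z^3 + x*y + 3*z
next, trace(a^3 b a^3 b a b) = trace(a)*trace(b a^3 b a b a^2) - trace(b a^3 b a b a) = x^4*z^3 - 2*x^3*y*z^2 - x^4*z + x^2*y^2*z - 2*x^2*z^3 + x^3*y + 2*x*y*z^2 + 3*x^2*z + z^3 - 2*x*y - 3*z
trace(b^-1 a^3 b a^3 b a) = trace(a^3 b a^3 b a)*trace(b) - trace(a^3 b a^3 b a b) = x^5*y*z^2 - 2*x^4*y^2*z - x^4*z^3 + x^3*y^3 - x^3*y*z^2 + x^4*z + 3*x^2*y^2*z + 2*x^2*z^3 - x^3*y - x*y^3 - 3*x^2*z - y^2*z - z^3 + x*y + 3*z
trace(a^-1 b^-1 a^3 b a^3 b) = trace(b^-1 a^3 b a^3 b)*trace(a) - trace(b^-1 a^3 b a^3 b a) = -x^5*y*z^2 + x^6*z + 2*x^4*y^2*z + x^4*z^3 - x^5*y - x^3*y^3 + x^3*y*z^2 - 5*x^4*z - 3*x^2*y^2*z - 2*x^2*z^3 + 4*x^3*y + x*y^3 + 6*x^2*z + y^2*z + z^3 - 2*x*y - 3*z
trace(a^3 b a^3 b^-1 a^-1 b^-1) = trace(a^-1 b^-1 a^3 b a^3)*trace(b) - trace(a^-1 b^-1 a^3 b a^3 b) = x^5*y*z^2 - x^6*z - x^4*y^2*z - x^4*z^3 + x^5*y - 2*x^3*y*z^2 + 5*x^4*z + 2*x^2*y^2*z + 2*x^2*z^3 - 4*x^3*y + x*y*z^2 - 6*x^2*z - y^2*z - z^3 + 3*x*y + 3*z
next, trace(a^2 b a^3 b^-1) = trace(a^2 b a^3)*trace(b) - trace(a^2 b a^3 b) = x^4*y*z - x^3*y^2 - x^3*z^2 - x^2*y*z + x*y^2 + x*z^2 + x
and trace(a^3 b^-1 a^-1 b^-2 a^3 b) = trace(a^3 b a^3 b^-1 a^-1 b^-1)*trace(b) - trace(a^3 b a^3 b^-1 a^-1) = x^5*y^2*z^2 - x^6*y*z - x^4*y^3*z - x^4*y*z^3 + x^5*y^2 - 2*x^3*y^2*z^2 + 4*x^4*y*z + 2*x^2*y^3*z + 2*x^2*y*z^3 - 3*x^3*y^2 + x^3*z^2 + x*y^2*z^2 - 5*x^2*y*z - y^3*z - y*z^3 + 2*x*y^2 - x*z^2 + 3*y*z - x

x^5*y^2*z^2 - x^6*y*z - x^4*y^3*z - x^4*y*z^3 + x^5*y^2 - 2*x^3*y^2*z^2 + 4*x^4*y*z + 2*x^2*y^3*z + 2*x^2*y*z^3 - 3*x^3*y^2 + x^3*z^2 + x*y^2*z^2 - 5*x^2*y*z - y^3*z - y*z^3 + 2*x*y^2 - x*z^2 + 3*y*z - x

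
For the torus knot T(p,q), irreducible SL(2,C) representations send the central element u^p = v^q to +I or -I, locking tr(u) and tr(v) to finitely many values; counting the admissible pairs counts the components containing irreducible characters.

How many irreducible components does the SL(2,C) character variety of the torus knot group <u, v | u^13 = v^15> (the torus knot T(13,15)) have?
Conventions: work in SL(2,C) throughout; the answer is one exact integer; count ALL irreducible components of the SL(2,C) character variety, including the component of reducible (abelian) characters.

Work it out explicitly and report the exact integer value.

Gamma = < u, v | u^13 = v^15 > (torus knot T(13,15)); the central element u^13 = v^15 acts as +I or -I in any irreducible SL(2,C) representation.
On an irreducible component, tr(u) is locked at 2*cos(pi*alpha/13) for some alpha in 1..12, and tr(v) at 2*cos(pi*beta/15) for some beta in 1..14.
The two central values (-1)^alpha I and (-1)^beta I must be the same matrix, so alpha and beta share a parity.
Counting: 6 odd alphas x 7 odd betas + 6 even alphas x 7 even betas = 42 + 42 = 84.
Total: 84 irreducible-character components + 1 reducible (abelian) component = 85.

85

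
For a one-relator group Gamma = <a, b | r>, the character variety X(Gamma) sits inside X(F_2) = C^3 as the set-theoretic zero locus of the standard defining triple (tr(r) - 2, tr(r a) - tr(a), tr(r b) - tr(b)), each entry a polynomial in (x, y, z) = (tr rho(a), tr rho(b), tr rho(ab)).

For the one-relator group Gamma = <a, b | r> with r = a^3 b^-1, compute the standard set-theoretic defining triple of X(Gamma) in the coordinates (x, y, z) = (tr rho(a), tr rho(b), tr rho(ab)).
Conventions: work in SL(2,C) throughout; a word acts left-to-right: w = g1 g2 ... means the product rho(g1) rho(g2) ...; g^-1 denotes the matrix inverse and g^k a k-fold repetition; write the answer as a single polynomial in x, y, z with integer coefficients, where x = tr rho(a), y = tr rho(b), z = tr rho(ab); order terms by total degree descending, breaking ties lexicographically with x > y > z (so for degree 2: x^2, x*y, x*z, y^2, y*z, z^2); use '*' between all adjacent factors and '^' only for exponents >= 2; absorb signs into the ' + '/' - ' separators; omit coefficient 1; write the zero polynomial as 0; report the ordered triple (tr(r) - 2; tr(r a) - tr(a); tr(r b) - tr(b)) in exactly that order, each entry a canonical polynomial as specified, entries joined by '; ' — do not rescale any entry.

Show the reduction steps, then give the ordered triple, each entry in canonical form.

use: tr(a^2) = tr(a) tr(a) - tr(1) = x^2 - 2
use: tr(a^3) = tr(a) tr(a^2) - tr(a) = x^3 - 3*x
use: tr(a b a) = tr(a) tr(b a) - tr(b) = x*z - y
use: tr(a^3 b) = tr(a) tr(a b a) - tr(a b) = x^2*z - x*y - z
tr(a^3 b^-1) = tr(a^3) tr(b) - tr(a^3 b) = x^3*y - x^2*z - 2*x*y + z
use: tr(a^4) = tr(a) tr(a^3) - tr(a^2) = x^4 - 4*x^2 + 2
tr(a^4 b) = tr(a) tr(a^2 b a) - tr(a^2 b) = x^3*z - x^2*y - 2*x*z + y
apply: tr(a^3 b^-1 a) = tr(a^4) tr(b) - tr(a^4 b) = x^4*y - x^3*z - 3*x^2*y + 2*x*z + y
assemble the triple (tr(r) - 2; tr(r a) - x; tr(r b) - y)

x^3*y - x^2*z - 2*x*y + z - 2; x^4*y - x^3*z - 3*x^2*y + 2*x*z - x + y; x^3 - 3*x - y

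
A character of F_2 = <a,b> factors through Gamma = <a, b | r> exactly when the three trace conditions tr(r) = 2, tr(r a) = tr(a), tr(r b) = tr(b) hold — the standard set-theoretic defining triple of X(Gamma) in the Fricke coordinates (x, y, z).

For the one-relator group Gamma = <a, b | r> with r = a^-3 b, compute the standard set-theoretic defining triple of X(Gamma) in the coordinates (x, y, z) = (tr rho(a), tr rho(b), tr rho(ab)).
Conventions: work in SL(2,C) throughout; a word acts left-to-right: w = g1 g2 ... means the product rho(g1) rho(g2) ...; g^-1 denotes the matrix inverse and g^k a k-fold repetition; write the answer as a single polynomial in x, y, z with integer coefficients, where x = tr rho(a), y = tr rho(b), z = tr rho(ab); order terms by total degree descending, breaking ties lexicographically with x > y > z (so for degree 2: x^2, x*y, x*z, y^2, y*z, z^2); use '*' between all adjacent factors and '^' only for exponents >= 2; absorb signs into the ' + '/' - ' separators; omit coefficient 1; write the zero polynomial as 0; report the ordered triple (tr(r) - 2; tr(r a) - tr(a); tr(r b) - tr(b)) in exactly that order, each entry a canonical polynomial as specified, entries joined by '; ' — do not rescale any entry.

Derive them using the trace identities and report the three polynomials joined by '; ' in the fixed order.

x^3*y - x^2*z - 2*x*y + z - 2; x^2*y - x*z - x - y; x^3*y^2 - x^2*y*z - x^3 - 2*x*y^2 + y*z + 3*x - y

trace(a^-1 b) = trace(b) * trace(a) - trace(b a)   [inverse elimination on a] = x*y - z
trace(b a^-2) = trace(a^-1 b) * trace(a) - trace(a^-1 b a)   [inverse elimination on a] = x^2*y - x*z - y
trace(a^-3 b) = trace(b a^-2) * trace(a) - trace(b a^-1)   [inverse elimination on a] = x^3*y - x^2*z - 2*x*y + z
trace(b^2) = trace(b) * trace(b) - trace(1) = y^2 - 2
trace(b^2 a) = trace(b) * trace(a b) - trace(a) = y*z - x
trace(b^2 a^-1) = trace(b^2) * trace(a) - trace(b^2 a) = x*y^2 - y*z - x
trace(a^-2 b^2) = trace(b^2 a^-1) * trace(a) - trace(b^2) = x^2*y^2 - x*y*z - x^2 - y^2 + 2
trace(a^-3 b^2) = trace(a^-2 b^2) * trace(a) - trace(a^-2 b^2 a) = x^3*y^2 - x^2*y*z - x^3 - 2*x*y^2 + y*z + 3*x
assemble the triple (trace(r) - 2; trace(r a) - x; trace(r b) - y)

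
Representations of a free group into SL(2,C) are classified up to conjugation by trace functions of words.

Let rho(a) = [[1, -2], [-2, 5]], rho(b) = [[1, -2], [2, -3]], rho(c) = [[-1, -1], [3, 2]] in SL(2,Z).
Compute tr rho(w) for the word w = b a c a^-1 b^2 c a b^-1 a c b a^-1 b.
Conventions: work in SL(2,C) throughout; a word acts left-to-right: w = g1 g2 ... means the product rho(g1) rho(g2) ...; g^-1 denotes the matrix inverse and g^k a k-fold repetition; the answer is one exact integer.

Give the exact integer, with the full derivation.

rho(b) = [[1, -2], [2, -3]]
... * rho(a) = [[1, -2], [-2, 5]]  ->  [[5, -12], [8, -19]]
... * rho(c) = [[-1, -1], [3, 2]]  ->  [[-41, -29], [-65, -46]]
... * rho(a^-1) = [[5, 2], [2, 1]]  ->  [[-263, -111], [-417, -176]]
... * rho(b) = [[1, -2], [2, -3]]  ->  [[-485, 859], [-769, 1362]]
... * rho(b) = [[1, -2], [2, -3]]  ->  [[1233, -1607], [1955, -2548]]
... * rho(c) = [[-1, -1], [3, 2]]  ->  [[-6054, -4447], [-9599, -7051]]
... * rho(a) = [[1, -2], [-2, 5]]  ->  [[2840, -10127], [4503, -16057]]
... * rho(b^-1) = [[-3, 2], [-2, 1]]  ->  [[11734, -4447], [18605, -7051]]
... * rho(a) = [[1, -2], [-2, 5]]  ->  [[20628, -45703], [32707, -72465]]
... * rho(c) = [[-1, -1], [3, 2]]  ->  [[-157737, -112034], [-250102, -177637]]
... * rho(b) = [[1, -2], [2, -3]]  ->  [[-381805, 651576], [-605376, 1033115]]
... * rho(a^-1) = [[5, 2], [2, 1]]  ->  [[-605873, -112034], [-960650, -177637]]
... * rho(b) = [[1, -2], [2, -3]]  ->  [[-829941, 1547848], [-1315924, 2454211]]
tr = -829941 + 2454211 = 1624270

1624270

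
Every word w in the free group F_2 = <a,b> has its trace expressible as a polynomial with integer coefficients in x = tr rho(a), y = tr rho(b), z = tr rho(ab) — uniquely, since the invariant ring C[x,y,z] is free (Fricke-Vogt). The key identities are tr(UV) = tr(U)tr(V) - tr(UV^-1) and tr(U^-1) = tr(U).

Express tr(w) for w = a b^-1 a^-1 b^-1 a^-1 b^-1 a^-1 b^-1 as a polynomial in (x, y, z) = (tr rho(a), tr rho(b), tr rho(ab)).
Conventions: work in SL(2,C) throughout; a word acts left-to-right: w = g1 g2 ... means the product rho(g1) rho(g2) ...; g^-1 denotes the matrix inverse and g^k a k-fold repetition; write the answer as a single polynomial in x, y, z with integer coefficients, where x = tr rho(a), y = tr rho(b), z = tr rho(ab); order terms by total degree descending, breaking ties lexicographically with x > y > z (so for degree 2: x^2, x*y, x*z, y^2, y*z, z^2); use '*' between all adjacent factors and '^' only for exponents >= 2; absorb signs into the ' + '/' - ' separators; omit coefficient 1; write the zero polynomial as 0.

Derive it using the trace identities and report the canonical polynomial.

x*y*z^3 - x^2*z^2 - z^4 - 2*x*y*z + x^2 + 4*z^2 - 2

so trace(b^-1) = trace(b) = y
trace(b^-2) = trace(b^-1) trace(b) - trace(1) = y^2 - 2
reduce: trace(b^-3) = trace(b^-2) trace(b) - trace(b^-1) = y^3 - 3*y
trace(b^-1 a) = trace(a) trace(b) - trace(a b) = x*y - z
trace(b^-2 a) = trace(b^-1 a) trace(b) - trace(b^-1 a b) = x*y^2 - y*z - x
trace(b^-3 a) = trace(b^-2 a) trace(b) - trace(b^-2 a b) = x*y^3 - y^2*z - 2*x*y + z
trace(b^-2 a^-1 b^-1) = trace(b^-3) trace(a) - trace(b^-3 a) = y^2*z - x*y - z
trace(b a b) = trace(b) trace(a b) - trace(a) = y*z - x
trace(b a b a) = trace(a b) trace(a b) - trace(1)   [split at repeated a] = z^2 - 2
trace(a b a^-1 b) = trace(b a b) trace(a) - trace(b a b a) = x*y*z - x^2 - z^2 + 2
trace(a^-1 b^-1 a b) = trace(a b a^-1) trace(b) - trace(a b a^-1 b) = -x*y*z + x^2 + y^2 + z^2 - 2
so trace(b^-1 a^-1 b^-1 a) = trace(a^-1 b^-1 a) trace(b) - trace(a^-1 b^-1 a b) = x*y*z - x^2 - z^2 + 2
reduce: trace(b^-2 a^-1 b^-1 a) = trace(b^-1 a^-1 b^-1 a) trace(b) - trace(b^-1 a^-1 b^-1 a b) = x*y^2*z - x^2*y - y*z^2 + y
reduce: trace(b^-1 a^-1 b^-1 a^-1 b^-1) = trace(b^-2 a^-1 b^-1) trace(a) - trace(b^-2 a^-1 b^-1 a) = y*z^2 - x*z - y
reduce: trace(a^-1 b^-1 a^-1) = trace(a^-1 b^-1) trace(a) - trace(a^-1 b^-1 a) = x*z - y
so trace(a b a b a) = trace(a) trace(b a b a) - trace(b a b) = x*z^2 - y*z - x
reduce: trace(a b a b a b) = trace(a b a b) trace(a b) - trace(b a)   [split at repeated a] = z^3 - 3*z
so trace(a b a b a b^-1) = trace(a b a b a) trace(b) - trace(a b a b a b) = x*y*z^2 - y^2*z - z^3 - x*y + 3*z
trace(b^-1 a b a b a b^-1) = trace(a b a b a b^-1) trace(b) - trace(a b a b a) = x*y^2*z^2 - y^3*z - y*z^3 - x*y^2 - x*z^2 + 4*y*z + x
trace(a b a b a^2) = trace(a) trace(b a b a^2) - trace(b a b a) = x^2*z^2 - x*y*z - x^2 - z^2 + 2
reduce: trace(a b a b a^2 b) = trace(a) trace(b a b a b a) - trace(b a b a b) = x*z^3 - y*z^2 - 2*x*z + y
trace(a b^-1 a b a b a) = trace(a b a b a^2) trace(b) - trace(a b a b a^2 b) = x^2*y*z^2 - x*y^2*z - x*z^3 - x^2*y + 2*x*z + y
so trace(a b a b a b a b) = trace(b a b a b a) trace(b a) - trace(a b a b)   [split at repeated b] = z^4 - 4*z^2 + 2
trace(a b^-1 a b a b a b) = trace(a b a b a b a) trace(b) - trace(a b a b a b a b) = x*y*z^3 - y^2*z^2 - z^4 - 2*x*y*z + y^2 + 4*z^2 - 2
so trace(b^-1 a b a b a b^-1 a) = trace(a b^-1 a b a b a) trace(b) - trace(a b^-1 a b a b a b) = x^2*y^2*z^2 - x*y^3*z - 2*x*y*z^3 - x^2*y^2 + y^2*z^2 + z^4 + 4*x*y*z - 4*z^2 + 2
so trace(b^-1 a^-1 b^-1 a b a b a) = trace(b^-1 a b a b a b^-1) trace(a) - trace(b^-1 a b a b a b^-1 a) = x*y*z^3 - x^2*z^2 - y^2*z^2 - z^4 + x^2 + 4*z^2 - 2
reduce: trace(b a b a^-1 b^-1 a^-1 b^-1 a) = trace(b^-1 a^-1 b^-1 a b a b) trace(a) - trace(b^-1 a^-1 b^-1 a b a b a) = -x*y*z^3 + x^2*z^2 + y^2*z^2 + z^4 - 4*z^2 + 2
reduce: trace(a b a^-1 b^-1 a^-1 b^-1 a^-1 b) = trace(b a b a^-1 b^-1 a^-1 b^-1) trace(a) - trace(b a b a^-1 b^-1 a^-1 b^-1 a) = x*y*z^3 - x^2*z^2 - y^2*z^2 - z^4 + x^2 + 4*z^2 - 2
trace(a^-1 b^-1 a^-1 b^-1 a^-1 b^-1 a b) = trace(a b a^-1 b^-1 a^-1 b^-1 a^-1) trace(b) - trace(a b a^-1 b^-1 a^-1 b^-1 a^-1 b) = -x*y*z^3 + x^2*z^2 + y^2*z^2 + z^4 + x*y*z - x^2 - y^2 - 4*z^2 + 2
so trace(a b^-1 a^-1 b^-1 a^-1 b^-1 a^-1 b^-1) = trace(a^-1 b^-1 a^-1 b^-1 a^-1 b^-1 a) trace(b) - trace(a^-1 b^-1 a^-1 b^-1 a^-1 b^-1 a b) = x*y*z^3 - x^2*z^2 - z^4 - 2*x*y*z + x^2 + 4*z^2 - 2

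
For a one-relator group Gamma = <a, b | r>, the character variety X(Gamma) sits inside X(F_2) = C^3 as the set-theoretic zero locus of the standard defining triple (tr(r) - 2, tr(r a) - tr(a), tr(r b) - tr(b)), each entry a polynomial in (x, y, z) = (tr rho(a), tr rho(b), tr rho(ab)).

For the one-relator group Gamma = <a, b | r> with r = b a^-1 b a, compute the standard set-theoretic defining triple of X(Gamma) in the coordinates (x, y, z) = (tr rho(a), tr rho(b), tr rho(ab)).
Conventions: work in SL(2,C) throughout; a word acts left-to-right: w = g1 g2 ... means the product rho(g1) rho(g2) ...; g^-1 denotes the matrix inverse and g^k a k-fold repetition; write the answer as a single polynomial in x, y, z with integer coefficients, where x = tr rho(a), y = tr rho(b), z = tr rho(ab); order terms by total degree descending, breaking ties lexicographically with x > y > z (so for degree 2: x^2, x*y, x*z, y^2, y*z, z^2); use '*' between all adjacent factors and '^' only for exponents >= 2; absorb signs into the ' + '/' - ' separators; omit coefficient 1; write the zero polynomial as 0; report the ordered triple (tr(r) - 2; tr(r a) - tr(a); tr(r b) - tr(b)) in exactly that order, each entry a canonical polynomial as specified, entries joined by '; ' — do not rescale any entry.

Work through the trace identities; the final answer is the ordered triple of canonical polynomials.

x*y*z - x^2 - z^2; x^2*y*z - x^3 - x*y^2 - x*z^2 + y*z + 2*x; x*y^2*z - x^2*y - y*z^2

trace(b a b) = trace(b) trace(a b) - trace(a) = y*z - x
trace(b a b a) = trace(b a) trace(b a) - trace(1)   [split at repeated b] = z^2 - 2
trace(b a^-1 b a) = trace(b a b) trace(a) - trace(b a b a) = x*y*z - x^2 - z^2 + 2
trace(a^2 b) = trace(a) trace(b a) - trace(b)  (reduce the a square) = x*z - y
trace(a^2) = trace(a) trace(a) - trace(1)  (reduce the a square) = x^2 - 2
trace(b a^2 b) = trace(b) trace(a^2 b) - trace(a^2)  (reduce the b square) = x*y*z - x^2 - y^2 + 2
trace(b a^2 b a) = trace(a) trace(b a b a) - trace(b a b)  (reduce the a square) = x*z^2 - y*z - x
trace(b a^-1 b a^2) = trace(b a^2 b) trace(a) - trace(b a^2 b a)  (eliminate a^-1) = x^2*y*z - x^3 - x*y^2 - x*z^2 + y*z + 3*x
trace(b a b^2) = trace(b) trace(b a b) - trace(b a) = y^2*z - x*y - z
trace(b a b^2 a) = trace(b) trace(a b a b) - trace(a b a) = y*z^2 - x*z - y
trace(b a^-1 b a b) = trace(b a b^2) trace(a) - trace(b a b^2 a) = x*y^2*z - x^2*y - y*z^2 + y
assemble the triple (trace(r) - 2; trace(r a) - x; trace(r b) - y)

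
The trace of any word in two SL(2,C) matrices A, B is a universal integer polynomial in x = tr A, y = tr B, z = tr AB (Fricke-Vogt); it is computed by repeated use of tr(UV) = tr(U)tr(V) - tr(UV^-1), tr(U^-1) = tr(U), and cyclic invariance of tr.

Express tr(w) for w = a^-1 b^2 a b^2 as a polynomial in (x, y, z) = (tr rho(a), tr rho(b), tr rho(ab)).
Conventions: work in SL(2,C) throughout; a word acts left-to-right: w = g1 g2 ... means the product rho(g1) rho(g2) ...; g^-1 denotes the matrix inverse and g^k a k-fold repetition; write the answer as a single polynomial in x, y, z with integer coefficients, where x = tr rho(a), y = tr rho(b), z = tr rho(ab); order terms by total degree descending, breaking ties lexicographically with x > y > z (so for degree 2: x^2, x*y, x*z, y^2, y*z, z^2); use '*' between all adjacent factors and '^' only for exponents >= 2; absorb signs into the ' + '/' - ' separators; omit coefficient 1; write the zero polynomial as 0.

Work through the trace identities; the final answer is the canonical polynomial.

tr(a b^2) = tr(b) * tr(a b) - tr(a) = y*z - x
tr(b a b^2) = tr(b) * tr(a b^2) - tr(a b) = y^2*z - x*y - z
tr(b^2 a b^2) = tr(b) * tr(b a b^2) - tr(b a b) = y^3*z - x*y^2 - 2*y*z + x
tr(a b a b) = tr(a b) * tr(a b) - tr(1)   [split at repeated a] = z^2 - 2
tr(a b a) = tr(a) * tr(b a) - tr(b) = x*z - y
tr(a b^2 a b) = tr(b) * tr(a b a b) - tr(a b a) = y*z^2 - x*z - y
tr(b^2) = tr(b) * tr(b) - tr(1) = y^2 - 2
tr(a b^2 a) = tr(a) * tr(b^2 a) - tr(b^2) = x*y*z - x^2 - y^2 + 2
tr(b^2 a b^2 a) = tr(b) * tr(a b^2 a b) - tr(a b^2 a) = y^2*z^2 - 2*x*y*z + x^2 - 2
tr(a^-1 b^2 a b^2) = tr(b^2 a b^2) * tr(a) - tr(b^2 a b^2 a) = x*y^3*z - x^2*y^2 - y^2*z^2 + 2

x*y^3*z - x^2*y^2 - y^2*z^2 + 2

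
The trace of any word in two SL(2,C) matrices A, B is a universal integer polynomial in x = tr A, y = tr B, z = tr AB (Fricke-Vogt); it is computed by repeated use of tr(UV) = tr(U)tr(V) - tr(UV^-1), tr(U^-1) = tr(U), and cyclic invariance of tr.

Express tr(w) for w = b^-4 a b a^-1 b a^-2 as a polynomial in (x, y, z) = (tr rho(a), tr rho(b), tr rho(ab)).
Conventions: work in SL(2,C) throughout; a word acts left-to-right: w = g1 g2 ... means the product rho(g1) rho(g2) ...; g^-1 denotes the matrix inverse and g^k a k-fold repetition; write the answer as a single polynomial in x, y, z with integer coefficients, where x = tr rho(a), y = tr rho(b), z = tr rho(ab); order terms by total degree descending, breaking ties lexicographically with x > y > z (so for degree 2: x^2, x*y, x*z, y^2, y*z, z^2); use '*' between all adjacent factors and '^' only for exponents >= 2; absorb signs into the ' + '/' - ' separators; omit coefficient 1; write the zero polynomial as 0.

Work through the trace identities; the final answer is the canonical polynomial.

trace(b^2) = trace(b) trace(b) - trace(1)  (reduce the b square) = y^2 - 2
trace(a b^2) = trace(b) trace(a b) - trace(a)  (reduce the b square) = y*z - x
trace(b a b^2) = trace(b) trace(a b^2) - trace(a b)  (reduce the b square) = y^2*z - x*y - z
trace(a b a b) = trace(b a) trace(b a) - trace(1)  (split on b) = z^2 - 2
trace(a b a) = trace(a) trace(b a) - trace(b)  (reduce the a square) = x*z - y
trace(b a b^2 a) = trace(b) trace(a b a b) - trace(a b a)  (reduce the b square) = y*z^2 - x*z - y
trace(a b^2 a^-1 b) = trace(b a b^2) trace(a) - trace(b a b^2 a)  (eliminate a^-1) = x*y^2*z - x^2*y - y*z^2 + y
trace(a b^2 a^-1 b^-1) = trace(a b^2 a^-1) trace(b) - trace(a b^2 a^-1 b)  (eliminate b^-1) = -x*y^2*z + x^2*y + y^3 + y*z^2 - 3*y
trace(b^-2 a b^2 a^-1) = trace(a b^2 a^-1 b^-1) trace(b) - trace(a b^2 a^-1)  (eliminate b^-1) = -x*y^3*z + x^2*y^2 + y^4 + y^2*z^2 - 4*y^2 + 2
trace(b^-3 a b^2 a^-1) = trace(b^-2 a b^2 a^-1) trace(b) - trace(b^-2 a b^2 a^-1 b)  (eliminate b^-1) = -x*y^4*z + x^2*y^3 + y^5 + y^3*z^2 + x*y^2*z - x^2*y - 5*y^3 - y*z^2 + 5*y
trace(b^-1 a) = trace(a) trace(b) - trace(a b)  (eliminate b^-1) = x*y - z
trace(a b^2 a^-2 b^-3) = trace(b^-3 a b^2 a^-1) trace(a) - trace(b^-3 a b^2)  (eliminate a^-1) = -x^2*y^4*z + x^3*y^3 + x*y^5 + x*y^3*z^2 + x^2*y^2*z - x^3*y - 5*x*y^3 - x*y*z^2 + 4*x*y + z
trace(b^-1 a b^2 a^-2) = trace(b^-1 a b^2 a^-1) trace(a) - trace(b^-1 a b^2)  (eliminate a^-1) = -x^2*y^2*z + x^3*y + x*y^3 + x*y*z^2 - 3*x*y - z
trace(b^2 a^-1) = trace(b^2) trace(a) - trace(b^2 a)  (eliminate a^-1) = x*y^2 - y*z - x
trace(a b^2 a^-2 b^-2) = trace(b^-1 a b^2 a^-2) trace(b) - trace(b^-1 a b^2 a^-2 b)  (eliminate b^-1) = -x^2*y^3*z + x^3*y^2 + x*y^4 + x*y^2*z^2 - 4*x*y^2 + x
trace(b a^-2 b^-4 a b) = trace(a b^2 a^-2 b^-3) trace(b) - trace(a b^2 a^-2 b^-2)  (eliminate b^-1) = -x^2*y^5*z + x^3*y^4 + x*y^6 + x*y^4*z^2 + 2*x^2*y^3*z - 2*x^3*y^2 - 6*x*y^4 - 2*x*y^2*z^2 + 8*x*y^2 + y*z - x
trace(a b a b^-1) = trace(a b a) trace(b) - trace(a b a b)  (eliminate b^-1) = x*y*z - y^2 - z^2 + 2
trace(b^-2 a b a) = trace(a b a b^-1) trace(b) - trace(a b a)  (eliminate b^-1) = x*y^2*z - y^3 - y*z^2 - x*z + 3*y
trace(a b a b a) = trace(a) trace(b a b a) - trace(b a b)  (reduce the a square) = x*z^2 - y*z - x
trace(a b a b a b) = trace(a b) trace(a b a b) - trace(a^-1 b^-1)  (split on a) = z^3 - 3*z
trace(b^-1 a b a b a) = trace(a b a b a) trace(b) - trace(a b a b a b)  (eliminate b^-1) = x*y*z^2 - y^2*z - z^3 - x*y + 3*z
trace(b^-1 a b a b a b^-1) = trace(b^-1 a b a b a) trace(b) - trace(b^-1 a b a b a b)  (eliminate b^-1) = x*y^2*z^2 - y^3*z - y*z^3 - x*y^2 - x*z^2 + 4*y*z + x
trace(b^-3 a b a b a) = trace(b^-1 a b a b a b^-1) trace(b) - trace(b^-1 a b a b a)  (eliminate b^-1) = x*y^3*z^2 - y^4*z - y^2*z^3 - x*y^3 - 2*x*y*z^2 + 5*y^2*z + z^3 + 2*x*y - 3*z
trace(a b a b a^-1 b^-3) = trace(b^-3 a b a b) trace(a) - trace(b^-3 a b a b a)  (eliminate a^-1) = -x*y^3*z^2 + x^2*y^2*z + y^4*z + y^2*z^3 + x*y*z^2 - x^2*z - 5*y^2*z - z^3 + x*y + 3*z
trace(a b a b a^-1 b^-1) = trace(b^-1 a b a b) trace(a) - trace(b^-1 a b a b a)  (eliminate a^-1) = -x*y*z^2 + x^2*z + y^2*z + z^3 - 3*z
trace(a b a b a^-1 b^-2) = trace(a b a b a^-1 b^-1) trace(b) - trace(a b a b a^-1)  (eliminate b^-1) = -x*y^2*z^2 + x^2*y*z + y^3*z + y*z^3 - 4*y*z + x
trace(a^-1 b^-4 a b a b) = trace(a b a b a^-1 b^-3) trace(b) - trace(a b a b a^-1 b^-2)  (eliminate b^-1) = -x*y^4*z^2 + x^2*y^3*z + y^5*z + y^3*z^3 + 2*x*y^2*z^2 - 2*x^2*y*z - 6*y^3*z - 2*y*z^3 + x*y^2 + 7*y*z - x
trace(b^-3 a b a) = trace(b^-1 a b a b^-1) trace(b) - trace(b^-1 a b a)  (eliminate b^-1) = x*y^3*z - y^4 - y^2*z^2 - 2*x*y*z + 4*y^2 + z^2 - 2
trace(b a^-2 b^-4 a b a) = trace(a^-1 b^-4 a b a b) trace(a) - trace(a^-1 b^-4 a b a b a)  (eliminate a^-1) = -x^2*y^4*z^2 + x^3*y^3*z + x*y^5*z + x*y^3*z^3 + 2*x^2*y^2*z^2 - 2*x^3*y*z - 7*x*y^3*z - 2*x*y*z^3 + x^2*y^2 + y^4 + y^2*z^2 + 9*x*y*z - x^2 - 4*y^2 - z^2 + 2
trace(b^-4 a b a^-1 b a^-2) = trace(b a^-2 b^-4 a b) trace(a) - trace(b a^-2 b^-4 a b a)  (eliminate a^-1) = -x^3*y^5*z + x^4*y^4 + x^2*y^6 + 2*x^2*y^4*z^2 + x^3*y^3*z - x*y^5*z - x*y^3*z^3 - 2*x^4*y^2 - 6*x^2*y^4 - 4*x^2*y^2*z^2 + 2*x^3*y*z + 7*x*y^3*z + 2*x*y*z^3 + 7*x^2*y^2 - y^4 - y^2*z^2 - 8*x*y*z + 4*y^2 + z^2 - 2

-x^3*y^5*z + x^4*y^4 + x^2*y^6 + 2*x^2*y^4*z^2 + x^3*y^3*z - x*y^5*z - x*y^3*z^3 - 2*x^4*y^2 - 6*x^2*y^4 - 4*x^2*y^2*z^2 + 2*x^3*y*z + 7*x*y^3*z + 2*x*y*z^3 + 7*x^2*y^2 - y^4 - y^2*z^2 - 8*x*y*z + 4*y^2 + z^2 - 2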